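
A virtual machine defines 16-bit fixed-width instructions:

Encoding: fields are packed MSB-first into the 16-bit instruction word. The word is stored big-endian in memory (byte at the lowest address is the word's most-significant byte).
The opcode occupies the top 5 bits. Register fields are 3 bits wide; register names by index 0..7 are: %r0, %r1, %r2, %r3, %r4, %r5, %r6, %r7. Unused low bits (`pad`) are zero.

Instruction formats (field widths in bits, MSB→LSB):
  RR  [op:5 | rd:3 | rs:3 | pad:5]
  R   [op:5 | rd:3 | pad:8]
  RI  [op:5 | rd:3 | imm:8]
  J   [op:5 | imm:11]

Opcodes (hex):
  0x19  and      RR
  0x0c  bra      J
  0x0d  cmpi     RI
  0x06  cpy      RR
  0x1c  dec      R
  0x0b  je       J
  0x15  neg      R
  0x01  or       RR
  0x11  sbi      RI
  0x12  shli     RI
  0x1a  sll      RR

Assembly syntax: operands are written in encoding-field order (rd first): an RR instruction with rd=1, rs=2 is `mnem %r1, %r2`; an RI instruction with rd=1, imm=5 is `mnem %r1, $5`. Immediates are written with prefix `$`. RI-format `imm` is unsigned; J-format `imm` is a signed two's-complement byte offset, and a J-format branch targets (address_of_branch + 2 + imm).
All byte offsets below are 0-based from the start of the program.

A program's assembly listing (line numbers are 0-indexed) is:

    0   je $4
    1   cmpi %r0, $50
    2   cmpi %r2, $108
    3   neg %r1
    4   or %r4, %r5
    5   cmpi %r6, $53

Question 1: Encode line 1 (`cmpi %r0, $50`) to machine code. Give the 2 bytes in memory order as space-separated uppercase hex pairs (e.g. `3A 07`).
68 32

1. cmpi fields op=0xd:5|rd=0:3|imm=50:8 → word 6832h → 68 32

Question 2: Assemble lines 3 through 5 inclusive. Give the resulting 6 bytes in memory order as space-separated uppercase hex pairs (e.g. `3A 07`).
A9 00 0C A0 6E 35

L3: neg op=0x15:5|rd=1:3|pad=0:8 ⇒ 0xa900 ⇒ big a9 00
L4: or op=0x1:5|rd=4:3|rs=5:3|pad=0:5 ⇒ 0x0ca0 ⇒ big 0c a0
L5: cmpi op=0xd:5|rd=6:3|imm=53:8 ⇒ 0x6e35 ⇒ big 6e 35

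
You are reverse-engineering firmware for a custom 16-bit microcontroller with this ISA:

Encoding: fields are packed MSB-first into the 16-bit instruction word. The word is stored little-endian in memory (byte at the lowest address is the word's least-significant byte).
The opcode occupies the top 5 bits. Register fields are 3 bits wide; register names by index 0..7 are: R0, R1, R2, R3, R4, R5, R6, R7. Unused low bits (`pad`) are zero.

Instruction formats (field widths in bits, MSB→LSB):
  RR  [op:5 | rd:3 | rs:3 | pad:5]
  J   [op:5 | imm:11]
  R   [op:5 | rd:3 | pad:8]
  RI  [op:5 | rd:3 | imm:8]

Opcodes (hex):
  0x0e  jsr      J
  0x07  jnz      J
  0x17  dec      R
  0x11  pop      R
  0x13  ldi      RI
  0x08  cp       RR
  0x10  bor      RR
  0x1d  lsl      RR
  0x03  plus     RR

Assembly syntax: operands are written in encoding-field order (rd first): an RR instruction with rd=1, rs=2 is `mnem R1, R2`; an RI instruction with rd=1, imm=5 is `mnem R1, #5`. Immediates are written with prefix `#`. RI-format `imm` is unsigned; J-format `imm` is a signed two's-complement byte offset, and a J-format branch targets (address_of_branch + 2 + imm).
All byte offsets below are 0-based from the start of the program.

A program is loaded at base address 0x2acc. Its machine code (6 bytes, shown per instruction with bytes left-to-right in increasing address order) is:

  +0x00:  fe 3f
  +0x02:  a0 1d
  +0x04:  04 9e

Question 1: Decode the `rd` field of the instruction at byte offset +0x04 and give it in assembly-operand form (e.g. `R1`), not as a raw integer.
+0x04: 04 9e ⇒ word 0x9e04 (little)
  top 5b → 0x13 → ldi [RI]
  [10:8] rd=6 = R6
  [7:0] imm=4 = #4

R6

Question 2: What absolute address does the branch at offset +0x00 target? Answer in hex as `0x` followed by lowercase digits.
[00] fe 3f → 0x3ffe
  op=0x3ffe>>11=0x7 ⇒ jnz (J)
  imm@[10:0]=0x7fe (s11→-2) ⇒ #-2
  target = base 0x2acc + off 0x00 + 2 + imm -2 = 0x2acc

0x2acc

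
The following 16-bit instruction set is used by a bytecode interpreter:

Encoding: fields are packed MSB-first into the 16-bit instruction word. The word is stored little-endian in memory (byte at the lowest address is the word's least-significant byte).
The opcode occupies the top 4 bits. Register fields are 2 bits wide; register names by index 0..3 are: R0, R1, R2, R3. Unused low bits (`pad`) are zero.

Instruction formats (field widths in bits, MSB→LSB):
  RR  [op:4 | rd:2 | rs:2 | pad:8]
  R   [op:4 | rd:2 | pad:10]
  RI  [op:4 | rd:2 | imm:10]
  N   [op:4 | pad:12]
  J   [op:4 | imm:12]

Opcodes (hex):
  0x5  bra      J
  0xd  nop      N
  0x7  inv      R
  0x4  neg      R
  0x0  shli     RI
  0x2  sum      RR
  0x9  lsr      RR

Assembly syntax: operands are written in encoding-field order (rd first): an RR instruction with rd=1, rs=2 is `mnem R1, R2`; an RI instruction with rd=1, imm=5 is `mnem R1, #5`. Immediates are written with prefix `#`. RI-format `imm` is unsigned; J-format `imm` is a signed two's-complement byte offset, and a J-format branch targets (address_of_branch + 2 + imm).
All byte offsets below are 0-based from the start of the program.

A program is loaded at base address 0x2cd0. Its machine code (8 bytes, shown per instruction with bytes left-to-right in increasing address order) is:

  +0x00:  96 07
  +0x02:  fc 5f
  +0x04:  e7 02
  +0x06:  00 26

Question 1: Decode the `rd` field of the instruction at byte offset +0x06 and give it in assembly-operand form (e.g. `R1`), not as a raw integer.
off 0x06: read 00 26 as little → 0x2600
  top 4b → 0x2 → sum [RR]
  rd: (w>>10)&0x3=0x1 → R1
  rs: (w>>8)&0x3=0x2 → R2

R1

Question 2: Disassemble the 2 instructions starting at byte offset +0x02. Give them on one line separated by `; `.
bra #-4; shli R0, #743

@+02  little-endian(fc 5f) = 0x5ffc
  op=0x5ffc>>12=0x5 ⇒ bra (J)
  [11:0] imm=4092 (s12→-4) = #-4
@+04  little-endian(e7 02) = 0x02e7
  op=0x02e7>>12=0x0 ⇒ shli (RI)
  [11:10] rd=0 = R0
  [9:0] imm=743 = #743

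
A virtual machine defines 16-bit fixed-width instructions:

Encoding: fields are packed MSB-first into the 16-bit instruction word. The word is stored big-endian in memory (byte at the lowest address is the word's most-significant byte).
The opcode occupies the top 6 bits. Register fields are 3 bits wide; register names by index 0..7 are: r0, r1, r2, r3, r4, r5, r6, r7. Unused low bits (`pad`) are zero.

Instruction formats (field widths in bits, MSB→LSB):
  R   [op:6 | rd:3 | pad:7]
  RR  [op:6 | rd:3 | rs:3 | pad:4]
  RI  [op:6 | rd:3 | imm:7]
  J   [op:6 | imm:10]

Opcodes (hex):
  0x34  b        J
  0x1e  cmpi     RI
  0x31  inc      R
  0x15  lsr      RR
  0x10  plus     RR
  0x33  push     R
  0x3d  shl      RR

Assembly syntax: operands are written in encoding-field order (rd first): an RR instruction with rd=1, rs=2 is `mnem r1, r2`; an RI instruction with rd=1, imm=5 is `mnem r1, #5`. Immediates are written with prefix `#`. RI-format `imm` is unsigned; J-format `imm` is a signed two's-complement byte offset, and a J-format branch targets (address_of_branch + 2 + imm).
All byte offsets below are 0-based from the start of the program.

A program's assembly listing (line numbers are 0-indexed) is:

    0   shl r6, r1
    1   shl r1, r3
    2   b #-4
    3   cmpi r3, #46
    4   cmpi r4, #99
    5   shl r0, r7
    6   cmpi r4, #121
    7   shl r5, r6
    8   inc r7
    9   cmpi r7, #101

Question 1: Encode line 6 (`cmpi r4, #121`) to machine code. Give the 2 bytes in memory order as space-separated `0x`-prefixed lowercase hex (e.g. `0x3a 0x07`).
0x7a 0x79

L6: cmpi op=0x1e:6|rd=4:3|imm=121:7 ⇒ 0x7a79 ⇒ big 7a 79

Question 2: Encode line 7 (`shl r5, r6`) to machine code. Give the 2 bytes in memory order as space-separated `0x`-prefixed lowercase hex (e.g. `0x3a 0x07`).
0xf6 0xe0

7. shl fields op=0x3d:6|rd=5:3|rs=6:3|pad=0:4 → word f6e0h → f6 e0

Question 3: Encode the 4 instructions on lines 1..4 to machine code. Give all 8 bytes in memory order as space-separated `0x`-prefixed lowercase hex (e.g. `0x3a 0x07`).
L1: shl op=0x3d:6|rd=1:3|rs=3:3|pad=0:4 ⇒ 0xf4b0 ⇒ big f4 b0
L2: b op=0x34:6|imm=-4:10 ⇒ 0xd3fc ⇒ big d3 fc
L3: cmpi op=0x1e:6|rd=3:3|imm=46:7 ⇒ 0x79ae ⇒ big 79 ae
L4: cmpi op=0x1e:6|rd=4:3|imm=99:7 ⇒ 0x7a63 ⇒ big 7a 63

0xf4 0xb0 0xd3 0xfc 0x79 0xae 0x7a 0x63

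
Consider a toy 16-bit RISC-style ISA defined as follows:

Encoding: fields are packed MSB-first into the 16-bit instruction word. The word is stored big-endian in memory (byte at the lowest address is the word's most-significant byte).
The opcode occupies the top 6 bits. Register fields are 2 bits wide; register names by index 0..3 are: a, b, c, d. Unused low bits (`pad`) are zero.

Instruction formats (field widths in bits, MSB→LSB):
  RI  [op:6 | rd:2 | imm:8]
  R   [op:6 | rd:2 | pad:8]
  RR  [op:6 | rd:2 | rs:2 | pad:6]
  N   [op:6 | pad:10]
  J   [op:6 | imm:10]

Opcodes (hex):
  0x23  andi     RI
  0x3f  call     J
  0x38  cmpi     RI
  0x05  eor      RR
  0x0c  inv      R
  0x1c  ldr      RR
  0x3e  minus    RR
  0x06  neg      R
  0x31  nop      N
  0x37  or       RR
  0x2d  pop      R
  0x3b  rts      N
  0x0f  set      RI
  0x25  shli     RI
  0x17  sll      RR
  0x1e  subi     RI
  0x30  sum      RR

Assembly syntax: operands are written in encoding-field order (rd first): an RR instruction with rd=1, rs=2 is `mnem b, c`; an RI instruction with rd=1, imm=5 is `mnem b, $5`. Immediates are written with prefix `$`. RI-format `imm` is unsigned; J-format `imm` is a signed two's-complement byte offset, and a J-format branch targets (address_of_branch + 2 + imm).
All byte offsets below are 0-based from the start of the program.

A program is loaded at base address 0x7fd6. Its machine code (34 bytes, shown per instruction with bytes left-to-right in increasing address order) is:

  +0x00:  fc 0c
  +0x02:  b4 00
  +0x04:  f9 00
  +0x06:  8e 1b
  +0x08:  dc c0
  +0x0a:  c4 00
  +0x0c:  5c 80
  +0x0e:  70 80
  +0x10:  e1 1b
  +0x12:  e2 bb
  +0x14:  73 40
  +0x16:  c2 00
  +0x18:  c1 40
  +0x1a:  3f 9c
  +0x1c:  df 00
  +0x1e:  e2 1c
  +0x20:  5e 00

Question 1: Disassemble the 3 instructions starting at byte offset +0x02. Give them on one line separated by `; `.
+0x02: b4 00 ⇒ word 0xb400 (big)
  top 6b → 0x2d → pop [R]
  rd@[9:8]=0x0 ⇒ a
+0x04: f9 00 ⇒ word 0xf900 (big)
  top 6b → 0x3e → minus [RR]
  rd@[9:8]=0x1 ⇒ b
  rs@[7:6]=0x0 ⇒ a
+0x06: 8e 1b ⇒ word 0x8e1b (big)
  top 6b → 0x23 → andi [RI]
  rd@[9:8]=0x2 ⇒ c
  imm@[7:0]=0x1b ⇒ $27

pop a; minus b, a; andi c, $27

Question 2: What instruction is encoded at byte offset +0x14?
+0x14: 73 40 ⇒ word 0x7340 (big)
  op=0x7340>>10=0x1c ⇒ ldr (RR)
  [9:8] rd=3 = d
  [7:6] rs=1 = b

ldr d, b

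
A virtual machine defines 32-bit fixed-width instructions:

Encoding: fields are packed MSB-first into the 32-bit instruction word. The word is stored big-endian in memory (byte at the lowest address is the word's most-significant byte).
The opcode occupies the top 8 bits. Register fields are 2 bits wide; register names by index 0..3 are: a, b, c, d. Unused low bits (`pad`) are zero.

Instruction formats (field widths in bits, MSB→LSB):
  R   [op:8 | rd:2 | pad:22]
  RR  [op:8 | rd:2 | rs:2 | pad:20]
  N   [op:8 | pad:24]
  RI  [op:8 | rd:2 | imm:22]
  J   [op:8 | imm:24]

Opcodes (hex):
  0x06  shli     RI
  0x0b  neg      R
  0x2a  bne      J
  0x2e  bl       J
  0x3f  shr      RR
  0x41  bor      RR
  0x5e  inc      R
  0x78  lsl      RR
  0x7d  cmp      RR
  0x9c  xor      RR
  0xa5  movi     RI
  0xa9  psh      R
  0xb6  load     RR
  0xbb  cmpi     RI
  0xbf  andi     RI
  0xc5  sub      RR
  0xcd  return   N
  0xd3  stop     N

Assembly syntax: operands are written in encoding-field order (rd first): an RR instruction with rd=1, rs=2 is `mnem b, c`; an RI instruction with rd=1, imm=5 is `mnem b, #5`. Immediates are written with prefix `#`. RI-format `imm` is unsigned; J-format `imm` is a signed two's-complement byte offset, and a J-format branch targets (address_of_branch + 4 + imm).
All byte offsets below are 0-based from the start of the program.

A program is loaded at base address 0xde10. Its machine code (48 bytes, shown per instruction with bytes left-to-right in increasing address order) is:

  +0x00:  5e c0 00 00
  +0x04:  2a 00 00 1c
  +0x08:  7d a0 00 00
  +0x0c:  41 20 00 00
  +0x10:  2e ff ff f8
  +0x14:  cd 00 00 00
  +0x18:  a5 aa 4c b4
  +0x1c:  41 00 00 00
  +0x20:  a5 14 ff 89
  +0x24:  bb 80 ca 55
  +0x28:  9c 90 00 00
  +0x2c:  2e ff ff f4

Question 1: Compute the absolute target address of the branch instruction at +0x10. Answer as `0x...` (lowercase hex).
0xde1c

off 0x10: read 2e ff ff f8 as big → 0x2efffff8
  top 8b → 0x2e → bl [J]
  imm@[23:0]=0xfffff8 (s24→-8) ⇒ #-8
  target = base 0xde10 + off 0x10 + 4 + imm -8 = 0xde1c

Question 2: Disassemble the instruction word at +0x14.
return

[14] cd 00 00 00 → 0xcd000000
  op=0xcd000000>>24=0xcd ⇒ return (N)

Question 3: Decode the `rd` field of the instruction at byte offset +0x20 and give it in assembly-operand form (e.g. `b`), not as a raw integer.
a

[20] a5 14 ff 89 → 0xa514ff89
  opcode bits[31:24]=0xa5: movi/RI
  rd@[23:22]=0x0 ⇒ a
  imm@[21:0]=0x14ff89 ⇒ #1376137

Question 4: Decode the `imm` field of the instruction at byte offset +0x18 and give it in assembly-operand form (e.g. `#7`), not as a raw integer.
@+18  big-endian(a5 aa 4c b4) = 0xa5aa4cb4
  top 8b → 0xa5 → movi [RI]
  [23:22] rd=2 = c
  [21:0] imm=2772148 = #2772148

#2772148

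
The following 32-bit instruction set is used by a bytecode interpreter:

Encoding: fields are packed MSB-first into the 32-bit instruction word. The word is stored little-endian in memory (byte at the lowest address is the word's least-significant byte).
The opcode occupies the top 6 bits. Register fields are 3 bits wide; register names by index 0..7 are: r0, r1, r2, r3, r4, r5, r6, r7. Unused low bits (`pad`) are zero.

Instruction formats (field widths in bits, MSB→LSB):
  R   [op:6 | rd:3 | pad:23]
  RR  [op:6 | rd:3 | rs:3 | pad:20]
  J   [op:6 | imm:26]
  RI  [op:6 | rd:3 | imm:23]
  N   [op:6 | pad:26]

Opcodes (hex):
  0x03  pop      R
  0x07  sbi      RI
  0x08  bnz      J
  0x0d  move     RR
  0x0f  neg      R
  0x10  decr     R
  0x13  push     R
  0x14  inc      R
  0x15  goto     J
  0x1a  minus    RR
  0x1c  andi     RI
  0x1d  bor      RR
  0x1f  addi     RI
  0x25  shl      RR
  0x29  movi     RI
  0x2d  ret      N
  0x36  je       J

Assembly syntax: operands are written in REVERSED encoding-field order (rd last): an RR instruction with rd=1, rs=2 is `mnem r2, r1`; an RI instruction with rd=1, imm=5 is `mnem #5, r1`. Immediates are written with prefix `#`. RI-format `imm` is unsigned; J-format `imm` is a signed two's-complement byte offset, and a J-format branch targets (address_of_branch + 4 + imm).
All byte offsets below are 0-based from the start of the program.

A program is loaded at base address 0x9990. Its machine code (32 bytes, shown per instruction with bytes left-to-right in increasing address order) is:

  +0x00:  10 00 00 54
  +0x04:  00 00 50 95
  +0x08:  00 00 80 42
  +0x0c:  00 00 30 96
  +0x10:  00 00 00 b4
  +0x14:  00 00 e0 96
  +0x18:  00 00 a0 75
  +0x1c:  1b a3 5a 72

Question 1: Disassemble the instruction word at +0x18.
[18] 00 00 a0 75 → 0x75a00000
  op=0x75a00000>>26=0x1d ⇒ bor (RR)
  rd: (w>>23)&0x7=0x3 → r3
  rs: (w>>20)&0x7=0x2 → r2

bor r2, r3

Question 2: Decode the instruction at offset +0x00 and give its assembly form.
+0x00: 10 00 00 54 ⇒ word 0x54000010 (little)
  op=0x54000010>>26=0x15 ⇒ goto (J)
  imm@[25:0]=0x10 ⇒ #16

goto #16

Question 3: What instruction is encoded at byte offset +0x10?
@+10  little-endian(00 00 00 b4) = 0xb4000000
  opcode bits[31:26]=0x2d: ret/N

ret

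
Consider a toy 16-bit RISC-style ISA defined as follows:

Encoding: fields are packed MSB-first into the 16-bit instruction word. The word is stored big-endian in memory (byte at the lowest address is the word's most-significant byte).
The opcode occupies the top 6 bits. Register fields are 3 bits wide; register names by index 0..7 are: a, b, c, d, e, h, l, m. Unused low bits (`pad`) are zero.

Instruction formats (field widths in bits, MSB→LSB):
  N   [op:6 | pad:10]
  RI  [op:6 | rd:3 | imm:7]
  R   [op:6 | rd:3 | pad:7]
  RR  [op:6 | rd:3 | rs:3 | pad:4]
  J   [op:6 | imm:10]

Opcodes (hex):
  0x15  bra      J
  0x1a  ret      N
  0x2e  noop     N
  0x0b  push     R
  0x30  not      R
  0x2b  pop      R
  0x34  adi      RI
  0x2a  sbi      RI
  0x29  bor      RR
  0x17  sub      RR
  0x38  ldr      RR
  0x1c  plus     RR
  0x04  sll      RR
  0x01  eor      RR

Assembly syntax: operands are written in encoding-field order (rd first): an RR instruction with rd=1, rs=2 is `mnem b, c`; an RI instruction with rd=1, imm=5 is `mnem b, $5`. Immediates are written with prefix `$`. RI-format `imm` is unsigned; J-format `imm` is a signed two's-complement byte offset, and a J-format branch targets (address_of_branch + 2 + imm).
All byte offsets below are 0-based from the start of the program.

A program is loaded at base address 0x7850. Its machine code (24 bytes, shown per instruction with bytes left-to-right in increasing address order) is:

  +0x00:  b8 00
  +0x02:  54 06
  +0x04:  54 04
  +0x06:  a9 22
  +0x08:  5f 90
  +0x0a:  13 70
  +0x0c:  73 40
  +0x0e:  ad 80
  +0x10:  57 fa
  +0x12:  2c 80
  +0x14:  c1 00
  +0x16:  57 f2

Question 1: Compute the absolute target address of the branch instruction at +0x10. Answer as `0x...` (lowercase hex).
0x785c

off 0x10: read 57 fa as big → 0x57fa
  op=0x57fa>>10=0x15 ⇒ bra (J)
  [9:0] imm=1018 (s10→-6) = $-6
  target = base 0x7850 + off 0x10 + 2 + imm -6 = 0x785c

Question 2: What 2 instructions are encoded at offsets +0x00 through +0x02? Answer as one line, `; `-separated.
off 0x00: read b8 00 as big → 0xb800
  op=0xb800>>10=0x2e ⇒ noop (N)
off 0x02: read 54 06 as big → 0x5406
  op=0x5406>>10=0x15 ⇒ bra (J)
  imm@[9:0]=0x6 ⇒ $6

noop; bra $6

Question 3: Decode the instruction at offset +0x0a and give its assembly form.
sll l, m

+0x0a: 13 70 ⇒ word 0x1370 (big)
  top 6b → 0x4 → sll [RR]
  rd@[9:7]=0x6 ⇒ l
  rs@[6:4]=0x7 ⇒ m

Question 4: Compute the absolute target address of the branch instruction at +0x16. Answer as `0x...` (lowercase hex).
@+16  big-endian(57 f2) = 0x57f2
  op=0x57f2>>10=0x15 ⇒ bra (J)
  imm: (w>>0)&0x3ff=0x3f2 (s10→-14) → $-14
  target = base 0x7850 + off 0x16 + 2 + imm -14 = 0x785a

0x785a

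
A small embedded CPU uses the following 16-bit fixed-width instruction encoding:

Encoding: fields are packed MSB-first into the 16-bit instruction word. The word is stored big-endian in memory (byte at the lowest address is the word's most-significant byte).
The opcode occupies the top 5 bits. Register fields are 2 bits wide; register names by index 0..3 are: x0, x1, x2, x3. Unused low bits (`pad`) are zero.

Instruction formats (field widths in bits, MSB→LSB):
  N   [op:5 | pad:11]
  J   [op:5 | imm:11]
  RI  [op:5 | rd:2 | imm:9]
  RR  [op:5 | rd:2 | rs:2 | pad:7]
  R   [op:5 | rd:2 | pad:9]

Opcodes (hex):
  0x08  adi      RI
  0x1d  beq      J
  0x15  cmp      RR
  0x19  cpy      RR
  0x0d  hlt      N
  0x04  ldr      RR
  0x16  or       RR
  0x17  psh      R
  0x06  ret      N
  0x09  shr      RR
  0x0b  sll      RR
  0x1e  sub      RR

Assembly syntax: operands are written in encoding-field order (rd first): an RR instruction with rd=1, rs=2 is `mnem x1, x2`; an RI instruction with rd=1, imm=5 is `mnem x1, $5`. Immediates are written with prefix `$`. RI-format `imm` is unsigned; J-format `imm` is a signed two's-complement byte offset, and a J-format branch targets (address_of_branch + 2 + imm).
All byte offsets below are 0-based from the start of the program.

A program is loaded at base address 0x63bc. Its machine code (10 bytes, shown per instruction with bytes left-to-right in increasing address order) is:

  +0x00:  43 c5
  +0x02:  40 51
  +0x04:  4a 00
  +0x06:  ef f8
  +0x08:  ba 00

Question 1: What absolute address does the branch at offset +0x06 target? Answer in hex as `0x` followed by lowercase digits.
0x63bc

+0x06: ef f8 ⇒ word 0xeff8 (big)
  top 5b → 0x1d → beq [J]
  [10:0] imm=2040 (s11→-8) = $-8
  target = base 0x63bc + off 0x06 + 2 + imm -8 = 0x63bc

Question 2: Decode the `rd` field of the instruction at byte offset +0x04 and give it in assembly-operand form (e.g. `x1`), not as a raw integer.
x1

@+04  big-endian(4a 00) = 0x4a00
  top 5b → 0x9 → shr [RR]
  rd: (w>>9)&0x3=0x1 → x1
  rs: (w>>7)&0x3=0x0 → x0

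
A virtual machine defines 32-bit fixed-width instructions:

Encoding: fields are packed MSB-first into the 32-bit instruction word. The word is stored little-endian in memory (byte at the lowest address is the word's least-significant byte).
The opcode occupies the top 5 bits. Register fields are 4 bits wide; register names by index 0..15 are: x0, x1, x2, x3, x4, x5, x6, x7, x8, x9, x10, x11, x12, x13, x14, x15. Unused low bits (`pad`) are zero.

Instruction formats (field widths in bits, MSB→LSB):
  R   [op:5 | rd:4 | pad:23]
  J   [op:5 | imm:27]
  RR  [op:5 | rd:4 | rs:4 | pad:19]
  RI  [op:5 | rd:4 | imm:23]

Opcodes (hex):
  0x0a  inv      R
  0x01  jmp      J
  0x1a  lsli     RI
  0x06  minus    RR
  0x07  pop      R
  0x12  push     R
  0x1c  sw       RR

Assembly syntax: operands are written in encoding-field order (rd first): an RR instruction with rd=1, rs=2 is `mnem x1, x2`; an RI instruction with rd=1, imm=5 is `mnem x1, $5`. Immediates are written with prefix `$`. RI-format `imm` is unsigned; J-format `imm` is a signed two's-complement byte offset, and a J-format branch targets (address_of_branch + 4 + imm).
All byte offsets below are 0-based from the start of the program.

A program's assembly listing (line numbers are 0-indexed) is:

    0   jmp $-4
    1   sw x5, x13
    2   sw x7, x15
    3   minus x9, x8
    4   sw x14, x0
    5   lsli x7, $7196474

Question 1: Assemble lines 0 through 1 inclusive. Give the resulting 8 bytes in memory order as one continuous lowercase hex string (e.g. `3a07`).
L0: jmp op=0x1:5|imm=-4:27 ⇒ 0x0ffffffc ⇒ little fc ff ff 0f
L1: sw op=0x1c:5|rd=5:4|rs=13:4|pad=0:19 ⇒ 0xe2e80000 ⇒ little 00 00 e8 e2

fcffff0f0000e8e2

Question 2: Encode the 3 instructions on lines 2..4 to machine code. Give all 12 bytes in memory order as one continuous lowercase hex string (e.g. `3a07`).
0000f8e30000c034000000e7

2. sw fields op=0x1c:5|rd=7:4|rs=15:4|pad=0:19 → word e3f80000h → 00 00 f8 e3
3. minus fields op=0x6:5|rd=9:4|rs=8:4|pad=0:19 → word 34c00000h → 00 00 c0 34
4. sw fields op=0x1c:5|rd=14:4|rs=0:4|pad=0:19 → word e7000000h → 00 00 00 e7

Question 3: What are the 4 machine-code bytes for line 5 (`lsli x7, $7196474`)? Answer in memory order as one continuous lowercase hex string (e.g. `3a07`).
3acfedd3

line 5 (lsli): pack op=0x1a:5|rd=7:4|imm=7196474:23 = 0xd3edcf3a; little→ 3a cf ed d3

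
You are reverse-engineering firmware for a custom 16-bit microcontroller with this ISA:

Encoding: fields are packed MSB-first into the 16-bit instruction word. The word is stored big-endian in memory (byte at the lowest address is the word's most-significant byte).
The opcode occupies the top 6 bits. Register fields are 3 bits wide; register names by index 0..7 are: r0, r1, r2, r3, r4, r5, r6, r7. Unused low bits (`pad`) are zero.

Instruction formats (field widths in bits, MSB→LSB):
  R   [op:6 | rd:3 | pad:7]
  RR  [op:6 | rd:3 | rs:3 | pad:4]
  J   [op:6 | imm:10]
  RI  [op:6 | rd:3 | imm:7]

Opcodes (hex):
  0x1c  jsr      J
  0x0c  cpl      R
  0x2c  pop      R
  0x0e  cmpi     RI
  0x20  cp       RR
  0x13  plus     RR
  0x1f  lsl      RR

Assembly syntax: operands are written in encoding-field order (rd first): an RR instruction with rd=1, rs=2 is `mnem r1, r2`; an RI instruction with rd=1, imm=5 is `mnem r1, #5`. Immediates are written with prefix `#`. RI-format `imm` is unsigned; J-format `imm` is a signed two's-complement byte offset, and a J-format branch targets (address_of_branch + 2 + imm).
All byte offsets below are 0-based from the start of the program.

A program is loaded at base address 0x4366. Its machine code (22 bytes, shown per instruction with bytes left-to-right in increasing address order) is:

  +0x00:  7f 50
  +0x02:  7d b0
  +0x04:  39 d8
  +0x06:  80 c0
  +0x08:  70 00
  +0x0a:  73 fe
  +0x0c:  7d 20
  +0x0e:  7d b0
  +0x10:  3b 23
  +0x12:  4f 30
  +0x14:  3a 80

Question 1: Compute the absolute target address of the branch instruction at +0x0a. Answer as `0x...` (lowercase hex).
0x4370

off 0x0a: read 73 fe as big → 0x73fe
  top 6b → 0x1c → jsr [J]
  imm: (w>>0)&0x3ff=0x3fe (s10→-2) → #-2
  target = base 0x4366 + off 0x0a + 2 + imm -2 = 0x4370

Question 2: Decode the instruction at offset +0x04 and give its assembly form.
@+04  big-endian(39 d8) = 0x39d8
  top 6b → 0xe → cmpi [RI]
  [9:7] rd=3 = r3
  [6:0] imm=88 = #88

cmpi r3, #88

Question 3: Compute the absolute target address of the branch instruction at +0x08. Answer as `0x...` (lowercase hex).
off 0x08: read 70 00 as big → 0x7000
  top 6b → 0x1c → jsr [J]
  [9:0] imm=0 = #0
  target = base 0x4366 + off 0x08 + 2 + imm 0 = 0x4370

0x4370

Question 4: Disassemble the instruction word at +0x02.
[02] 7d b0 → 0x7db0
  opcode bits[15:10]=0x1f: lsl/RR
  rd@[9:7]=0x3 ⇒ r3
  rs@[6:4]=0x3 ⇒ r3

lsl r3, r3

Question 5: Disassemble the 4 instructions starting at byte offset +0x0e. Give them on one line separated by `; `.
@+0e  big-endian(7d b0) = 0x7db0
  opcode bits[15:10]=0x1f: lsl/RR
  rd: (w>>7)&0x7=0x3 → r3
  rs: (w>>4)&0x7=0x3 → r3
@+10  big-endian(3b 23) = 0x3b23
  opcode bits[15:10]=0xe: cmpi/RI
  rd: (w>>7)&0x7=0x6 → r6
  imm: (w>>0)&0x7f=0x23 → #35
@+12  big-endian(4f 30) = 0x4f30
  opcode bits[15:10]=0x13: plus/RR
  rd: (w>>7)&0x7=0x6 → r6
  rs: (w>>4)&0x7=0x3 → r3
@+14  big-endian(3a 80) = 0x3a80
  opcode bits[15:10]=0xe: cmpi/RI
  rd: (w>>7)&0x7=0x5 → r5
  imm: (w>>0)&0x7f=0x0 → #0

lsl r3, r3; cmpi r6, #35; plus r6, r3; cmpi r5, #0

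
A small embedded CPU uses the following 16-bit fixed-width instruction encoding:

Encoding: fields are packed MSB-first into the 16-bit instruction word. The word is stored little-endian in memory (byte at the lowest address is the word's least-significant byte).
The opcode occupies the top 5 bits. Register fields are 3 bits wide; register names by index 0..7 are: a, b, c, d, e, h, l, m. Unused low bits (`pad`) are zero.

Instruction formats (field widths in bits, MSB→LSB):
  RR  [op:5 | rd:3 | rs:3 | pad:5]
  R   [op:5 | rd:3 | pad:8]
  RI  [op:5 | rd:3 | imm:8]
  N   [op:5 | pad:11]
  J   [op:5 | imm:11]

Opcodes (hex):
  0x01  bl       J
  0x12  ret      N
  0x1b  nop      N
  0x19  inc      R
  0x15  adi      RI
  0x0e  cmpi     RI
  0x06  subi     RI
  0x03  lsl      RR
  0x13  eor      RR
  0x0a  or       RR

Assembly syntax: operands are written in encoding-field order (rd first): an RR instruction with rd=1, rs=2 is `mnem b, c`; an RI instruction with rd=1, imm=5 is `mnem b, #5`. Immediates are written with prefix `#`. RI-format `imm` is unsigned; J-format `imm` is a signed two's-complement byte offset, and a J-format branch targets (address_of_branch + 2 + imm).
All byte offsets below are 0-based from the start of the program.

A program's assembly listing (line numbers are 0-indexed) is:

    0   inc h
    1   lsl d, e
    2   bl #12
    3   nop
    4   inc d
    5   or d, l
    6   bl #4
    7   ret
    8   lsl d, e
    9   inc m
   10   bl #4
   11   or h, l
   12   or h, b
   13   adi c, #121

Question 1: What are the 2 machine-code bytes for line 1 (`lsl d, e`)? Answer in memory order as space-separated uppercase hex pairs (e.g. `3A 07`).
L1: lsl op=0x3:5|rd=3:3|rs=4:3|pad=0:5 ⇒ 0x1b80 ⇒ little 80 1b

80 1B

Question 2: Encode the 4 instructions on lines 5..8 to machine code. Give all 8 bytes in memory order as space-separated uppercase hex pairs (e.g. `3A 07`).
L5: or op=0xa:5|rd=3:3|rs=6:3|pad=0:5 ⇒ 0x53c0 ⇒ little c0 53
L6: bl op=0x1:5|imm=4:11 ⇒ 0x0804 ⇒ little 04 08
L7: ret op=0x12:5|pad=0:11 ⇒ 0x9000 ⇒ little 00 90
L8: lsl op=0x3:5|rd=3:3|rs=4:3|pad=0:5 ⇒ 0x1b80 ⇒ little 80 1b

C0 53 04 08 00 90 80 1B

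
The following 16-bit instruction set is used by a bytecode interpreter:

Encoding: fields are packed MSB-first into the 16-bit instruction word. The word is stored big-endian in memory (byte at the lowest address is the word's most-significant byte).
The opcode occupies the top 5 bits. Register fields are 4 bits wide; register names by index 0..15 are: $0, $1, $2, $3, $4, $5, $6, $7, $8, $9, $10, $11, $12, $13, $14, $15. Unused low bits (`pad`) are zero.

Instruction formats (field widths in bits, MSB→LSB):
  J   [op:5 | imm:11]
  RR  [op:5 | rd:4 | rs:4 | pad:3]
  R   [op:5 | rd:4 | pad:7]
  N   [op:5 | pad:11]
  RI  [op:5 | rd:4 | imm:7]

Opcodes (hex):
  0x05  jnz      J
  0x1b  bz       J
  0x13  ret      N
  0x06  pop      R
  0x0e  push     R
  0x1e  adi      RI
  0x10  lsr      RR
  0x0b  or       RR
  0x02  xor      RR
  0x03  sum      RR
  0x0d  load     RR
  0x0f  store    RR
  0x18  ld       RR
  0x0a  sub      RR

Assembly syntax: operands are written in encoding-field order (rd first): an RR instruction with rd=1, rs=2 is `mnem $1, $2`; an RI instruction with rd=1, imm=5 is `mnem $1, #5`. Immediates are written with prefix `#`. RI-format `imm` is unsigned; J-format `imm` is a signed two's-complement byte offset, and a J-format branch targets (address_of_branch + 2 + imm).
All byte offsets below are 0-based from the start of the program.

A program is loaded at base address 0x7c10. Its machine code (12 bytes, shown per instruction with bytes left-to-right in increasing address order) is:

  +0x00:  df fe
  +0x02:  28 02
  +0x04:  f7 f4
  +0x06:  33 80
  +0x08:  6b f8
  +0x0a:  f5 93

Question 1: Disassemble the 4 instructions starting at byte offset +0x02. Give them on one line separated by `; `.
off 0x02: read 28 02 as big → 0x2802
  opcode bits[15:11]=0x5: jnz/J
  imm: (w>>0)&0x7ff=0x2 → #2
off 0x04: read f7 f4 as big → 0xf7f4
  opcode bits[15:11]=0x1e: adi/RI
  rd: (w>>7)&0xf=0xf → $15
  imm: (w>>0)&0x7f=0x74 → #116
off 0x06: read 33 80 as big → 0x3380
  opcode bits[15:11]=0x6: pop/R
  rd: (w>>7)&0xf=0x7 → $7
off 0x08: read 6b f8 as big → 0x6bf8
  opcode bits[15:11]=0xd: load/RR
  rd: (w>>7)&0xf=0x7 → $7
  rs: (w>>3)&0xf=0xf → $15

jnz #2; adi $15, #116; pop $7; load $7, $15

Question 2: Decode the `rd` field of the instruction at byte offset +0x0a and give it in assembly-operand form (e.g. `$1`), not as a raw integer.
[0a] f5 93 → 0xf593
  op=0xf593>>11=0x1e ⇒ adi (RI)
  rd: (w>>7)&0xf=0xb → $11
  imm: (w>>0)&0x7f=0x13 → #19

$11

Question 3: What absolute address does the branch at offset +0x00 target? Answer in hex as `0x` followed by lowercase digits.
off 0x00: read df fe as big → 0xdffe
  op=0xdffe>>11=0x1b ⇒ bz (J)
  [10:0] imm=2046 (s11→-2) = #-2
  target = base 0x7c10 + off 0x00 + 2 + imm -2 = 0x7c10

0x7c10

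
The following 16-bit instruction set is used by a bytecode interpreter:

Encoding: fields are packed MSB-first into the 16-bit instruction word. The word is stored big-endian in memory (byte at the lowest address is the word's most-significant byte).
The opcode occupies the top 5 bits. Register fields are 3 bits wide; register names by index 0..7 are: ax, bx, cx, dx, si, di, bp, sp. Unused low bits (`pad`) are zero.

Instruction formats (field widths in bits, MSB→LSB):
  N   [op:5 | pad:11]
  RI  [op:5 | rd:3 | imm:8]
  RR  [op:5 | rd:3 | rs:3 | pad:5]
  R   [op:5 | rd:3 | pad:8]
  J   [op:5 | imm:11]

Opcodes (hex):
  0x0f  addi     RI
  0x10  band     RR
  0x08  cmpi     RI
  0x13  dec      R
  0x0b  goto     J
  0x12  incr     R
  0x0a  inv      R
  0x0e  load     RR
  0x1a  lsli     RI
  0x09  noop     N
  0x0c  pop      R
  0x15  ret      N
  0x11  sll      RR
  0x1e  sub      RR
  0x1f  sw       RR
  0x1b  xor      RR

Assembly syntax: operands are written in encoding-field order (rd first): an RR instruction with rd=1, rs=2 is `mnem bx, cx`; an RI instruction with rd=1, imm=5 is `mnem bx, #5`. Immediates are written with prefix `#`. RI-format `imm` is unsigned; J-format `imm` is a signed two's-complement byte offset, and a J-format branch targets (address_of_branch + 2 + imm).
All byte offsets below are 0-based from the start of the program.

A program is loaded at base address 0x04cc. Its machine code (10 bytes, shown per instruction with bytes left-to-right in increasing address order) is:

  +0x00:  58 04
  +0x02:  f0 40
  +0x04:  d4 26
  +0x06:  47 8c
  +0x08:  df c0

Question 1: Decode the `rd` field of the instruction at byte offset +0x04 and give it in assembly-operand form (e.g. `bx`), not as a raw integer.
si

@+04  big-endian(d4 26) = 0xd426
  opcode bits[15:11]=0x1a: lsli/RI
  rd@[10:8]=0x4 ⇒ si
  imm@[7:0]=0x26 ⇒ #38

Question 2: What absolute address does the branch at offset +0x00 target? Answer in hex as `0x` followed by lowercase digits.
0x04d2

@+00  big-endian(58 04) = 0x5804
  op=0x5804>>11=0xb ⇒ goto (J)
  imm: (w>>0)&0x7ff=0x4 → #4
  target = base 0x04cc + off 0x00 + 2 + imm 4 = 0x04d2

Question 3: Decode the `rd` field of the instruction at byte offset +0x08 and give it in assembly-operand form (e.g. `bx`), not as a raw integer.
@+08  big-endian(df c0) = 0xdfc0
  top 5b → 0x1b → xor [RR]
  rd@[10:8]=0x7 ⇒ sp
  rs@[7:5]=0x6 ⇒ bp

sp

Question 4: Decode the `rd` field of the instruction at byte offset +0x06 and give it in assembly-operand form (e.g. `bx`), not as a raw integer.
sp

+0x06: 47 8c ⇒ word 0x478c (big)
  opcode bits[15:11]=0x8: cmpi/RI
  rd@[10:8]=0x7 ⇒ sp
  imm@[7:0]=0x8c ⇒ #140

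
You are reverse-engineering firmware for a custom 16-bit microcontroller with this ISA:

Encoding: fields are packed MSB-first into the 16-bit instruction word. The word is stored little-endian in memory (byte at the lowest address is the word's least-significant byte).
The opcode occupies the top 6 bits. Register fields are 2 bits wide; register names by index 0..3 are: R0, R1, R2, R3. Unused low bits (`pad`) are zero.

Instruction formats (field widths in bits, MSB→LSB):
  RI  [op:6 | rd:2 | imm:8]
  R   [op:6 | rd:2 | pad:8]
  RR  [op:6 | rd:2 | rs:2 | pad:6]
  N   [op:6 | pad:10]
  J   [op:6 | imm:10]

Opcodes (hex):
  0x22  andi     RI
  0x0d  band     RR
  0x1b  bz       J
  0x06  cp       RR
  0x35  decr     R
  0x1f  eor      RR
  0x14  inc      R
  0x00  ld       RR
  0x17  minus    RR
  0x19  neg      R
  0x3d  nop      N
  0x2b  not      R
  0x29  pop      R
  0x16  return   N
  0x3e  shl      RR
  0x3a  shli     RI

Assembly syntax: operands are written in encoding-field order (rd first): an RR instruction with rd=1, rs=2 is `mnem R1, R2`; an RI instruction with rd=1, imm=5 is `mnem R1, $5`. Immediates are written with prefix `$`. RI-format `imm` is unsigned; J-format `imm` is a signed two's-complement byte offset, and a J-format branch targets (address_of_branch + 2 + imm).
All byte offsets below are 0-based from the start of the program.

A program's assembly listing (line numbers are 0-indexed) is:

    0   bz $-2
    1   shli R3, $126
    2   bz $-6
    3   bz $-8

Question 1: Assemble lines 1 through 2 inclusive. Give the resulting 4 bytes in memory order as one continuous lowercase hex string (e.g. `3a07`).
7eebfa6f

line 1 (shli): pack op=0x3a:6|rd=3:2|imm=126:8 = 0xeb7e; little→ 7e eb
line 2 (bz): pack op=0x1b:6|imm=-6:10 = 0x6ffa; little→ fa 6f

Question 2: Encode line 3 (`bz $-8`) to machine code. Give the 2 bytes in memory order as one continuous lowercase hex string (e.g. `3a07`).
3. bz fields op=0x1b:6|imm=-8:10 → word 6ff8h → f8 6f

f86f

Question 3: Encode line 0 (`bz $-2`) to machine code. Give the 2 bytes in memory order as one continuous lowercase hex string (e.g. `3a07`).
0. bz fields op=0x1b:6|imm=-2:10 → word 6ffeh → fe 6f

fe6f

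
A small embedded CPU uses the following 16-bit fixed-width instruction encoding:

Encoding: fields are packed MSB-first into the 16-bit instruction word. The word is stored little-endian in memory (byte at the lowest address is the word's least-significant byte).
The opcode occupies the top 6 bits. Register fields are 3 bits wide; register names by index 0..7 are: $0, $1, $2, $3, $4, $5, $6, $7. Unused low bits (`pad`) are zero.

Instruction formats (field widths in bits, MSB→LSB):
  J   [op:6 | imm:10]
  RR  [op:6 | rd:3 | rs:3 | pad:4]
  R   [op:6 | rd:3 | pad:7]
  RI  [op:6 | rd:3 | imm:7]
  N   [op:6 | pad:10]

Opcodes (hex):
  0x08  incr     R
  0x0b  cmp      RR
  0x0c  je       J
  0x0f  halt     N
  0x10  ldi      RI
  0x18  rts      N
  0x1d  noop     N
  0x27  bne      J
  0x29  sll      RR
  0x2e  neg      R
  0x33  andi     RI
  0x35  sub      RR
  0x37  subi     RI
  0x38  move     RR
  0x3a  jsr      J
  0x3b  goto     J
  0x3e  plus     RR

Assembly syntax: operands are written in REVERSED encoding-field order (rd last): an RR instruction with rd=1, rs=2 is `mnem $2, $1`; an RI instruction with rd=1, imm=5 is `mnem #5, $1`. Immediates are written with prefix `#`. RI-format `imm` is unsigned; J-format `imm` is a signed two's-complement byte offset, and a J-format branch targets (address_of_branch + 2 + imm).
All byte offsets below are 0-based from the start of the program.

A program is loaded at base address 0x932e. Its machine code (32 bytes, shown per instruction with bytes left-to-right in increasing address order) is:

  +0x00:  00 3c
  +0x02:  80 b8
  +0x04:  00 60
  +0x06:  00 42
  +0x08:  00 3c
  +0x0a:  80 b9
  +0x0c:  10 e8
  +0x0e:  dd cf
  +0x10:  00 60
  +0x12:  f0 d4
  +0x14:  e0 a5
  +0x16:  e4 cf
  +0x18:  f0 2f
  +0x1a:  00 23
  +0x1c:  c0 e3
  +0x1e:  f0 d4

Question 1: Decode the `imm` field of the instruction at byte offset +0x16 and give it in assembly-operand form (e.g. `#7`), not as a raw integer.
+0x16: e4 cf ⇒ word 0xcfe4 (little)
  op=0xcfe4>>10=0x33 ⇒ andi (RI)
  rd@[9:7]=0x7 ⇒ $7
  imm@[6:0]=0x64 ⇒ #100

#100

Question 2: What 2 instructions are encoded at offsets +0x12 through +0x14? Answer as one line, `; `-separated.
[12] f0 d4 → 0xd4f0
  opcode bits[15:10]=0x35: sub/RR
  rd@[9:7]=0x1 ⇒ $1
  rs@[6:4]=0x7 ⇒ $7
[14] e0 a5 → 0xa5e0
  opcode bits[15:10]=0x29: sll/RR
  rd@[9:7]=0x3 ⇒ $3
  rs@[6:4]=0x6 ⇒ $6

sub $7, $1; sll $6, $3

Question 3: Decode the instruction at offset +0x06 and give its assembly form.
+0x06: 00 42 ⇒ word 0x4200 (little)
  top 6b → 0x10 → ldi [RI]
  rd: (w>>7)&0x7=0x4 → $4
  imm: (w>>0)&0x7f=0x0 → #0

ldi #0, $4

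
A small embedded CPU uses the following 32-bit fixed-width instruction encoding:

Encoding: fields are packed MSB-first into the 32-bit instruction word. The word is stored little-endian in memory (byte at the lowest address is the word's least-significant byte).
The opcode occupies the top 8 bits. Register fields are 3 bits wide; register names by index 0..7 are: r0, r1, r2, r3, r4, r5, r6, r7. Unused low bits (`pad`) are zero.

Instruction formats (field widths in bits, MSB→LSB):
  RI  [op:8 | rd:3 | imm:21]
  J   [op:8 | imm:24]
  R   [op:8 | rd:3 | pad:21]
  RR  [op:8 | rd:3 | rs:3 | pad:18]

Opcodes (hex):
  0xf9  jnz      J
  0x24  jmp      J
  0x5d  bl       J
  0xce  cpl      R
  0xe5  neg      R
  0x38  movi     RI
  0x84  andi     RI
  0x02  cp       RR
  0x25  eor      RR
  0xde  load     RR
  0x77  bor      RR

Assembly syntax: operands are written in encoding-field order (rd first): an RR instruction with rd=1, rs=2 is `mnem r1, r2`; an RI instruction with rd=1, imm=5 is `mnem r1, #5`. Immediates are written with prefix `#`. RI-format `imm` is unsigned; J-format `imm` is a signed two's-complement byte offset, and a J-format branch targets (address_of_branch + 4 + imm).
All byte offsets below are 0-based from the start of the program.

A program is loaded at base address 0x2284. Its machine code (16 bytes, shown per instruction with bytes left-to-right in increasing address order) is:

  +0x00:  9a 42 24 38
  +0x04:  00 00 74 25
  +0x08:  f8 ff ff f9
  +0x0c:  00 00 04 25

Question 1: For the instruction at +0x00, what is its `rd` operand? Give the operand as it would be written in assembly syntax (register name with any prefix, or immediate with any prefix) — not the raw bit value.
r1

off 0x00: read 9a 42 24 38 as little → 0x3824429a
  opcode bits[31:24]=0x38: movi/RI
  [23:21] rd=1 = r1
  [20:0] imm=279194 = #279194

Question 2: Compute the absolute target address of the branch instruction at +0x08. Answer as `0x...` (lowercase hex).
[08] f8 ff ff f9 → 0xf9fffff8
  opcode bits[31:24]=0xf9: jnz/J
  [23:0] imm=16777208 (s24→-8) = #-8
  target = base 0x2284 + off 0x08 + 4 + imm -8 = 0x2288

0x2288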